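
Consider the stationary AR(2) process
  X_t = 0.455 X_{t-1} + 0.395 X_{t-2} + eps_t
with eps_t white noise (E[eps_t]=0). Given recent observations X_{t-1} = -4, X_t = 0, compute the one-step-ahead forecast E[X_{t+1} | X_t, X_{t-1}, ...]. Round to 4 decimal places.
E[X_{t+1} \mid \mathcal F_t] = -1.5800

For an AR(p) model X_t = c + sum_i phi_i X_{t-i} + eps_t, the
one-step-ahead conditional mean is
  E[X_{t+1} | X_t, ...] = c + sum_i phi_i X_{t+1-i}.
Substitute known values:
  E[X_{t+1} | ...] = (0.455) * (0) + (0.395) * (-4)
                   = -1.5800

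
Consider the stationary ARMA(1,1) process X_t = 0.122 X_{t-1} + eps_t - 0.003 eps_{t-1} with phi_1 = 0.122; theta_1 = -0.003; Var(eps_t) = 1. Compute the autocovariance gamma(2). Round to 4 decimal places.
\gamma(2) = 0.0147

Multiply the model equation by X_{t-k} and take expectations. With theta_0 = psi_0 = 1 and psi_j the MA(infinity) weights, this gives
  gamma(k) - sum_i phi_i gamma(k-i) = c_k,
  c_k = sigma^2 * sum_{j=k..q} theta_j psi_{j-k}   (c_k = 0 for k > q),
using gamma(-m) = gamma(m).
psi-weights needed (psi_j = theta_j + sum_i phi_i psi_{j-i}):
  psi_1 = theta_1 + phi_1 = -0.003 + (0.122) = 0.119
Right-hand sides:
  c_0 = sigma^2 (1 + theta_1 psi_1) = 1 * (1 + (-0.003)(0.119)) = 1 * 0.999643 = 0.999643
  c_1 = sigma^2 theta_1 = 1 * (-0.003) = -0.003
  c_2 = 0
Equations for k = 0 and k = 1 (AR order 1):
  gamma(0) = phi_1 gamma(1) + c_0
  gamma(1) = phi_1 gamma(0) + c_1
Substituting the second into the first: gamma(0) (1 - phi_1^2) = c_0 + phi_1 c_1, so
  gamma(0) = (c_0 + phi_1 c_1) / (1 - phi_1^2) = (0.999643 + (0.122)(-0.003)) / (1 - (0.122)^2) = 0.999277 / 0.985116 = 1.014375.
  gamma(1) = phi_1 gamma(0) + c_1 = (0.122)(1.014375) + (-0.003) = 0.120754.
For k = 2 (> q): gamma(2) = phi_1 gamma(1) = (0.122)(0.120754) = 0.014732.
Therefore gamma(2) = 0.0147 (to 4 decimal places).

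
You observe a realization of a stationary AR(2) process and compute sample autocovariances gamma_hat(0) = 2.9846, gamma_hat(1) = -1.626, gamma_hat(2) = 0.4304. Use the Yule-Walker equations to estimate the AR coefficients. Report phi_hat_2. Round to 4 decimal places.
\hat\phi_{2} = -0.2170

The Yule-Walker equations for an AR(p) process read, in matrix form,
  Gamma_p phi = r_p,   with   (Gamma_p)_{ij} = gamma(|i - j|),
                       (r_p)_i = gamma(i),   i,j = 1..p.
Substitute the sample gammas (Toeplitz matrix and right-hand side of size 2):
  Gamma_p = [[2.9846, -1.626], [-1.626, 2.9846]]
  r_p     = [-1.626, 0.4304]
Written out:
  2.9846 phi_1 - 1.626 phi_2 = -1.626
  -1.626 phi_1 + 2.9846 phi_2 = 0.4304
Solve by Cramer's rule:
  det = gamma(0)^2 - gamma(1)^2 = (2.9846)^2 - (-1.626)^2 = 8.90783716 - 2.643876 = 6.26396116
  phi_hat_1 = [gamma(1) gamma(0) - gamma(1) gamma(2)] / det = [(-1.626)(2.9846) - (-1.626)(0.4304)] / 6.26396116 = -4.1531292 / 6.26396116 = -0.663
  phi_hat_2 = [gamma(0) gamma(2) - gamma(1)^2] / det = [(2.9846)(0.4304) - (-1.626)^2] / 6.26396116 = -1.35930416 / 6.26396116 = -0.217
So phi_hat = [-0.6630, -0.2170].
Therefore phi_hat_2 = -0.2170.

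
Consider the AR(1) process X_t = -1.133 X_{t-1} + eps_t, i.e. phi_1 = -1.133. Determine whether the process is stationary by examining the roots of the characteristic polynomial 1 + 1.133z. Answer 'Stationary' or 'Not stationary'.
\text{Not stationary}

The AR(p) characteristic polynomial is P(z) = 1 + 1.133z.
Stationarity requires all roots to lie outside the unit circle, i.e. |z| > 1 for every root.
This is linear in z: 1 + (1.133) z = 0  =>  z = -1/(1.133) = -0.882613,  |z| = 0.882613.
Moduli of all roots: 0.8826.
All moduli strictly greater than 1? No.
Verdict: Not stationary.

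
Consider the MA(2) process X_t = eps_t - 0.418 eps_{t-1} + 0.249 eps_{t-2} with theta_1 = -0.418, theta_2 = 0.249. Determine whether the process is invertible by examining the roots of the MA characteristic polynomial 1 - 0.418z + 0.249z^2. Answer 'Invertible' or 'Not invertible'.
\text{Invertible}

The MA(q) characteristic polynomial is P(z) = 1 - 0.418z + 0.249z^2.
Invertibility requires all roots to lie outside the unit circle, i.e. |z| > 1 for every root.
Set 1 + (-0.418) z + (0.249) z^2 = 0, i.e. a z^2 + b z + c = 0 with a = 0.249, b = -0.418, c = 1.
Discriminant D = b^2 - 4ac = (-0.418)^2 - 4*(0.249)*1 = 0.174724 - (0.996) = -0.821276.
D < 0, so the roots are the complex-conjugate pair z = (-b +/- i sqrt(-D)) / (2a) = 0.8394 +/- 1.8198i.
For a conjugate pair |z|^2 = z * conj(z) = (product of roots) = c/a = 1/(0.249) = 4.016064, so |z| = sqrt(4.016064) = 2.004 for both roots.
Moduli of all roots: 2.0040, 2.0040.
All moduli strictly greater than 1? Yes.
Verdict: Invertible.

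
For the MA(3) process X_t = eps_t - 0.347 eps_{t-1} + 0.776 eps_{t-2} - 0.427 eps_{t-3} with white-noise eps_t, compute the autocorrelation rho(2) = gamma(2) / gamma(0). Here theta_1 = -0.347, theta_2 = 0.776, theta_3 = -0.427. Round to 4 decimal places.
\rho(2) = 0.4851

For an MA(q) process with theta_0 = 1, the autocovariance is
  gamma(k) = sigma^2 * sum_{i=0..q-k} theta_i * theta_{i+k},
and rho(k) = gamma(k) / gamma(0). Sigma^2 cancels.
  numerator   = (1)*(0.776) + (-0.347)*(-0.427) = 0.924169.
  denominator = (1)^2 + (-0.347)^2 + (0.776)^2 + (-0.427)^2 = 1.904914.
  rho(2) = 0.924169 / 1.904914 = 0.4851.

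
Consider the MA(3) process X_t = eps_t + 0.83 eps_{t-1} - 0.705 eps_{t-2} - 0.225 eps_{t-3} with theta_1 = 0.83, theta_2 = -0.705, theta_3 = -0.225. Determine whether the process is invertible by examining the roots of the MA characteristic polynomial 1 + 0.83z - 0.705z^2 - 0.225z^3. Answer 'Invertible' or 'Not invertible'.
\text{Not invertible}

The MA(q) characteristic polynomial is P(z) = 1 + 0.83z - 0.705z^2 - 0.225z^3.
Invertibility requires all roots to lie outside the unit circle, i.e. |z| > 1 for every root.
Degree 3: look for a simple real root z0 first, then factor out (1 - z/z0) and solve the remaining quadratic.
Testing z0 = -0.8: P(-0.8) = 1 + (0.83)(-0.8) + (-0.705)(-0.8)^2 + (-0.225)(-0.8)^3
  = 1 + (-0.664) + (-0.4512) + (0.1152) = 0.  So z_0 = -0.8 is a root, |z_0| = 0.8.
Divide out the factor (1 + 1.25 z) = (1 - z/z0) (since 1/z0 = -1.25):
  P(z) = (1 + 1.25 z)(1 + (-0.42) z + (-0.18) z^2)
  [check: z-coef -0.42 - (-1.25) = 0.83; z^2-coef -0.18 - (-1.25)(-0.42) = -0.705; z^3-coef -(-1.25)(-0.18) = -0.225.]
Remaining roots from the quadratic factor 1 + (-0.42) z + (-0.18) z^2:
  Set 1 + (-0.42) z + (-0.18) z^2 = 0, i.e. a z^2 + b z + c = 0 with a = -0.18, b = -0.42, c = 1.
  Discriminant D = b^2 - 4ac = (-0.42)^2 - 4*(-0.18)*1 = 0.1764 - (-0.72) = 0.8964.
  D >= 0, so the roots are real: z = (-b +/- sqrt(D)) / (2a) = (0.42 +/- 0.946784) / (-0.36).
    z_1 = (0.42 + 0.946784) / (-0.36) = -3.7966,   |z_1| = 3.7966.
    z_2 = (0.42 - 0.946784) / (-0.36) = 1.4633,   |z_2| = 1.4633.
Moduli of all roots: 0.8000, 3.7966, 1.4633.
All moduli strictly greater than 1? No.
Verdict: Not invertible.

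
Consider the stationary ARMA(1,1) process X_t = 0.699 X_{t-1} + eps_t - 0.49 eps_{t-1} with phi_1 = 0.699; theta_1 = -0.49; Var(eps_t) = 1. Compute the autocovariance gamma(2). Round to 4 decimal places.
\gamma(2) = 0.1878

Multiply the model equation by X_{t-k} and take expectations. With theta_0 = psi_0 = 1 and psi_j the MA(infinity) weights, this gives
  gamma(k) - sum_i phi_i gamma(k-i) = c_k,
  c_k = sigma^2 * sum_{j=k..q} theta_j psi_{j-k}   (c_k = 0 for k > q),
using gamma(-m) = gamma(m).
psi-weights needed (psi_j = theta_j + sum_i phi_i psi_{j-i}):
  psi_1 = theta_1 + phi_1 = -0.49 + (0.699) = 0.209
Right-hand sides:
  c_0 = sigma^2 (1 + theta_1 psi_1) = 1 * (1 + (-0.49)(0.209)) = 1 * 0.89759 = 0.89759
  c_1 = sigma^2 theta_1 = 1 * (-0.49) = -0.49
  c_2 = 0
Equations for k = 0 and k = 1 (AR order 1):
  gamma(0) = phi_1 gamma(1) + c_0
  gamma(1) = phi_1 gamma(0) + c_1
Substituting the second into the first: gamma(0) (1 - phi_1^2) = c_0 + phi_1 c_1, so
  gamma(0) = (c_0 + phi_1 c_1) / (1 - phi_1^2) = (0.89759 + (0.699)(-0.49)) / (1 - (0.699)^2) = 0.55508 / 0.511399 = 1.085415.
  gamma(1) = phi_1 gamma(0) + c_1 = (0.699)(1.085415) + (-0.49) = 0.268705.
For k = 2 (> q): gamma(2) = phi_1 gamma(1) = (0.699)(0.268705) = 0.187825.
Therefore gamma(2) = 0.1878 (to 4 decimal places).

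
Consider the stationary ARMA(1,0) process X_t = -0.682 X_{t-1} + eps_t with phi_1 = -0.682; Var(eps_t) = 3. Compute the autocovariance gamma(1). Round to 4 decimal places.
\gamma(1) = -3.8252

Multiply the model equation by X_{t-k} and take expectations. With theta_0 = psi_0 = 1 and psi_j the MA(infinity) weights, this gives
  gamma(k) - sum_i phi_i gamma(k-i) = c_k,
  c_k = sigma^2 * sum_{j=k..q} theta_j psi_{j-k}   (c_k = 0 for k > q),
using gamma(-m) = gamma(m).
Pure AR (q = 0): c_0 = sigma^2 = 3, c_k = 0 for k >= 1.
Equations for k = 0 and k = 1 (AR order 1):
  gamma(0) = phi_1 gamma(1) + c_0
  gamma(1) = phi_1 gamma(0) + c_1
Substituting the second into the first: gamma(0) (1 - phi_1^2) = c_0 + phi_1 c_1, so
  gamma(0) = c_0 / (1 - phi_1^2) = 3 / (1 - (-0.682)^2) = 3 / 0.534876 = 5.608777.
  gamma(1) = phi_1 gamma(0) = (-0.682)(5.608777) = -3.825186.
Therefore gamma(1) = -3.8252 (to 4 decimal places).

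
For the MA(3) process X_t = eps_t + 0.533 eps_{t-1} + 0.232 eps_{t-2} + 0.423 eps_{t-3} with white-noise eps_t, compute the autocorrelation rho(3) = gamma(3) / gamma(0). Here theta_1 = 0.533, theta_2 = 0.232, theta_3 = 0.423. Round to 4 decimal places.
\rho(3) = 0.2789

For an MA(q) process with theta_0 = 1, the autocovariance is
  gamma(k) = sigma^2 * sum_{i=0..q-k} theta_i * theta_{i+k},
and rho(k) = gamma(k) / gamma(0). Sigma^2 cancels.
  numerator   = (1)*(0.423) = 0.423.
  denominator = (1)^2 + (0.533)^2 + (0.232)^2 + (0.423)^2 = 1.516842.
  rho(3) = 0.423 / 1.516842 = 0.2789.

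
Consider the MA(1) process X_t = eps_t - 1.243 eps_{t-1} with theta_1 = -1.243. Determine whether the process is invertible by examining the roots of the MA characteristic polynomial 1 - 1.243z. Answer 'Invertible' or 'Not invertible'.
\text{Not invertible}

The MA(q) characteristic polynomial is P(z) = 1 - 1.243z.
Invertibility requires all roots to lie outside the unit circle, i.e. |z| > 1 for every root.
This is linear in z: 1 + (-1.243) z = 0  =>  z = -1/(-1.243) = 0.804505,  |z| = 0.804505.
Moduli of all roots: 0.8045.
All moduli strictly greater than 1? No.
Verdict: Not invertible.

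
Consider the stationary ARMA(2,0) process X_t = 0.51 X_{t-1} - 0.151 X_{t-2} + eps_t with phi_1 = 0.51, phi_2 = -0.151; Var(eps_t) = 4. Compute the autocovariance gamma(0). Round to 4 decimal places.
\gamma(0) = 5.0933

Multiply the model equation by X_{t-k} and take expectations. With theta_0 = psi_0 = 1 and psi_j the MA(infinity) weights, this gives
  gamma(k) - sum_i phi_i gamma(k-i) = c_k,
  c_k = sigma^2 * sum_{j=k..q} theta_j psi_{j-k}   (c_k = 0 for k > q),
using gamma(-m) = gamma(m).
Pure AR (q = 0): c_0 = sigma^2 = 4, c_k = 0 for k >= 1.
Equations for k = 0, 1, 2 (AR order 2, c_2 = 0):
  (E0) gamma(0) = phi_1 gamma(1) + phi_2 gamma(2) + c_0
  (E1) gamma(1) = phi_1 gamma(0) + phi_2 gamma(1) + c_1
  (E2) gamma(2) = phi_1 gamma(1) + phi_2 gamma(0)
From (E1): gamma(1) = A gamma(0) + B with
  A = phi_1 / (1 - phi_2) = 0.51 / 1.151 = 0.443093,   B = c_1 / (1 - phi_2) = 0 / 1.151 = 0.
Insert (E2) into (E0): gamma(0) (1 - phi_2^2) = phi_1 (1 + phi_2) gamma(1) + c_0.
  phi_1 (1 + phi_2) = (0.51)(0.849) = 0.43299,   1 - phi_2^2 = 0.977199.
Replace gamma(1) by A gamma(0) + B and collect gamma(0):
  gamma(0) [0.977199 - (0.43299)(0.443093)] = c_0 = 4
  gamma(0) * 0.785344 = 4
  gamma(0) = 4 / 0.785344 = 5.093308.
Therefore gamma(0) = 5.0933 (to 4 decimal places).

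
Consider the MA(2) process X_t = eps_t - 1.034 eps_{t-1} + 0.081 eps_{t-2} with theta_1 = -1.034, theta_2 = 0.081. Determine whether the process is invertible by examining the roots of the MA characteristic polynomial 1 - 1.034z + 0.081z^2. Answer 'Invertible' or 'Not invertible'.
\text{Invertible}

The MA(q) characteristic polynomial is P(z) = 1 - 1.034z + 0.081z^2.
Invertibility requires all roots to lie outside the unit circle, i.e. |z| > 1 for every root.
Set 1 + (-1.034) z + (0.081) z^2 = 0, i.e. a z^2 + b z + c = 0 with a = 0.081, b = -1.034, c = 1.
Discriminant D = b^2 - 4ac = (-1.034)^2 - 4*(0.081)*1 = 1.069156 - (0.324) = 0.745156.
D >= 0, so the roots are real: z = (-b +/- sqrt(D)) / (2a) = (1.034 +/- 0.863224) / (0.162).
  z_1 = (1.034 + 0.863224) / (0.162) = 11.7113,   |z_1| = 11.7113.
  z_2 = (1.034 - 0.863224) / (0.162) = 1.0542,   |z_2| = 1.0542.
Moduli of all roots: 11.7113, 1.0542.
All moduli strictly greater than 1? Yes.
Verdict: Invertible.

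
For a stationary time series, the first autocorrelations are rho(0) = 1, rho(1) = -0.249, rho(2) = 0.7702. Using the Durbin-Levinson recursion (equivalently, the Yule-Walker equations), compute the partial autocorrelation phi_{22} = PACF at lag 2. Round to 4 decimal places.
\phi_{22} = 0.7550

The PACF at lag k is phi_{kk}, the last component of the solution
to the Yule-Walker system G_k phi = r_k where
  (G_k)_{ij} = rho(|i - j|), (r_k)_i = rho(i), i,j = 1..k.
Equivalently, Durbin-Levinson gives phi_{kk} iteratively:
  phi_{11} = rho(1)
  phi_{kk} = [rho(k) - sum_{j=1..k-1} phi_{k-1,j} rho(k-j)]
            / [1 - sum_{j=1..k-1} phi_{k-1,j} rho(j)],
  phi_{k,j} = phi_{k-1,j} - phi_{kk} phi_{k-1,k-j},  j = 1..k-1.
Step k = 1:
  phi_11 = rho(1) = -0.249.
Step k = 2:
  phi_22 = [rho(2) - phi_11 rho(1)] / [1 - phi_11 rho(1)] = [0.7702 - (-0.249)(-0.249)] / [1 - (-0.249)(-0.249)]
         = 0.708199 / 0.937999 = 0.755.
Therefore phi_{22} = 0.7550.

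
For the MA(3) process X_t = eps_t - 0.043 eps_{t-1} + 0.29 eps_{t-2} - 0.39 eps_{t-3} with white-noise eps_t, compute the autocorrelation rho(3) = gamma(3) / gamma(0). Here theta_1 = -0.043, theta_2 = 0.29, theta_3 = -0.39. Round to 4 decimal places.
\rho(3) = -0.3150

For an MA(q) process with theta_0 = 1, the autocovariance is
  gamma(k) = sigma^2 * sum_{i=0..q-k} theta_i * theta_{i+k},
and rho(k) = gamma(k) / gamma(0). Sigma^2 cancels.
  numerator   = (1)*(-0.39) = -0.39.
  denominator = (1)^2 + (-0.043)^2 + (0.29)^2 + (-0.39)^2 = 1.238049.
  rho(3) = -0.39 / 1.238049 = -0.3150.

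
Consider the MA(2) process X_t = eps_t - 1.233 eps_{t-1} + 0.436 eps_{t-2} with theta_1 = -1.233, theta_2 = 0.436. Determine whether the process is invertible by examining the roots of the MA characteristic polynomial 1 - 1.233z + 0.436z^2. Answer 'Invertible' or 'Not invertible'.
\text{Invertible}

The MA(q) characteristic polynomial is P(z) = 1 - 1.233z + 0.436z^2.
Invertibility requires all roots to lie outside the unit circle, i.e. |z| > 1 for every root.
Set 1 + (-1.233) z + (0.436) z^2 = 0, i.e. a z^2 + b z + c = 0 with a = 0.436, b = -1.233, c = 1.
Discriminant D = b^2 - 4ac = (-1.233)^2 - 4*(0.436)*1 = 1.520289 - (1.744) = -0.223711.
D < 0, so the roots are the complex-conjugate pair z = (-b +/- i sqrt(-D)) / (2a) = 1.414 +/- 0.5424i.
For a conjugate pair |z|^2 = z * conj(z) = (product of roots) = c/a = 1/(0.436) = 2.293578, so |z| = sqrt(2.293578) = 1.5145 for both roots.
Moduli of all roots: 1.5145, 1.5145.
All moduli strictly greater than 1? Yes.
Verdict: Invertible.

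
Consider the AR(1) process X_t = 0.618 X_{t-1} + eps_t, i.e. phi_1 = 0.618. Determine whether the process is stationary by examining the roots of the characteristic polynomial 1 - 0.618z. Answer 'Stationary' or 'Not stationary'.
\text{Stationary}

The AR(p) characteristic polynomial is P(z) = 1 - 0.618z.
Stationarity requires all roots to lie outside the unit circle, i.e. |z| > 1 for every root.
This is linear in z: 1 + (-0.618) z = 0  =>  z = -1/(-0.618) = 1.618123,  |z| = 1.618123.
Moduli of all roots: 1.6181.
All moduli strictly greater than 1? Yes.
Verdict: Stationary.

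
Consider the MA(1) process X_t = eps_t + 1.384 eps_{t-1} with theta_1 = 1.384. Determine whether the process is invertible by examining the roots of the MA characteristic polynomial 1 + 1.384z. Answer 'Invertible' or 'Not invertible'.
\text{Not invertible}

The MA(q) characteristic polynomial is P(z) = 1 + 1.384z.
Invertibility requires all roots to lie outside the unit circle, i.e. |z| > 1 for every root.
This is linear in z: 1 + (1.384) z = 0  =>  z = -1/(1.384) = -0.722543,  |z| = 0.722543.
Moduli of all roots: 0.7225.
All moduli strictly greater than 1? No.
Verdict: Not invertible.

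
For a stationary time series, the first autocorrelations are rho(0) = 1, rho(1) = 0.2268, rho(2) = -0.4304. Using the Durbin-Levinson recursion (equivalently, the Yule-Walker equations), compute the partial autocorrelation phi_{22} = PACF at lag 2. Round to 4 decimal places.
\phi_{22} = -0.5080

The PACF at lag k is phi_{kk}, the last component of the solution
to the Yule-Walker system G_k phi = r_k where
  (G_k)_{ij} = rho(|i - j|), (r_k)_i = rho(i), i,j = 1..k.
Equivalently, Durbin-Levinson gives phi_{kk} iteratively:
  phi_{11} = rho(1)
  phi_{kk} = [rho(k) - sum_{j=1..k-1} phi_{k-1,j} rho(k-j)]
            / [1 - sum_{j=1..k-1} phi_{k-1,j} rho(j)],
  phi_{k,j} = phi_{k-1,j} - phi_{kk} phi_{k-1,k-j},  j = 1..k-1.
Step k = 1:
  phi_11 = rho(1) = 0.2268.
Step k = 2:
  phi_22 = [rho(2) - phi_11 rho(1)] / [1 - phi_11 rho(1)] = [-0.4304 - (0.2268)(0.2268)] / [1 - (0.2268)(0.2268)]
         = -0.48183824 / 0.94856176 = -0.508.
Therefore phi_{22} = -0.5080.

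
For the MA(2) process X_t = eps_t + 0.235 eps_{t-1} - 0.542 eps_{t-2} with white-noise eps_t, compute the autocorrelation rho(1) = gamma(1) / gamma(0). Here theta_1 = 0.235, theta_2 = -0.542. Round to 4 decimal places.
\rho(1) = 0.0798

For an MA(q) process with theta_0 = 1, the autocovariance is
  gamma(k) = sigma^2 * sum_{i=0..q-k} theta_i * theta_{i+k},
and rho(k) = gamma(k) / gamma(0). Sigma^2 cancels.
  numerator   = (1)*(0.235) + (0.235)*(-0.542) = 0.10763.
  denominator = (1)^2 + (0.235)^2 + (-0.542)^2 = 1.348989.
  rho(1) = 0.10763 / 1.348989 = 0.0798.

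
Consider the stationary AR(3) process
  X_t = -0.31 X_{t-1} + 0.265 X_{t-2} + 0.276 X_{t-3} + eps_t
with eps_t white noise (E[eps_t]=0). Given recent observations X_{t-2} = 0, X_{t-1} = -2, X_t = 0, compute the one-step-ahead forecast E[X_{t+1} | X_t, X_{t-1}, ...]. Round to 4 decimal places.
E[X_{t+1} \mid \mathcal F_t] = -0.5300

For an AR(p) model X_t = c + sum_i phi_i X_{t-i} + eps_t, the
one-step-ahead conditional mean is
  E[X_{t+1} | X_t, ...] = c + sum_i phi_i X_{t+1-i}.
Substitute known values:
  E[X_{t+1} | ...] = (-0.31) * (0) + (0.265) * (-2) + (0.276) * (0)
                   = -0.5300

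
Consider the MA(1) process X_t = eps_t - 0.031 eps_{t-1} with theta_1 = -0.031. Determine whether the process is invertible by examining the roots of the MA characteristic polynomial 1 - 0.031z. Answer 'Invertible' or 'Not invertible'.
\text{Invertible}

The MA(q) characteristic polynomial is P(z) = 1 - 0.031z.
Invertibility requires all roots to lie outside the unit circle, i.e. |z| > 1 for every root.
This is linear in z: 1 + (-0.031) z = 0  =>  z = -1/(-0.031) = 32.258065,  |z| = 32.258065.
Moduli of all roots: 32.2581.
All moduli strictly greater than 1? Yes.
Verdict: Invertible.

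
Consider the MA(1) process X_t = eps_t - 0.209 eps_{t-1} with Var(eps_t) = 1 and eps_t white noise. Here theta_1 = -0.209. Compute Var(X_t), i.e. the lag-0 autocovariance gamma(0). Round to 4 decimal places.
\gamma(0) = 1.0437

For an MA(q) process X_t = eps_t + sum_i theta_i eps_{t-i} with
Var(eps_t) = sigma^2, the variance is
  gamma(0) = sigma^2 * (1 + sum_i theta_i^2).
  sum_i theta_i^2 = (-0.209)^2 = 0.043681.
  gamma(0) = 1 * (1 + 0.043681) = 1 * 1.043681 = 1.043681, which rounds to 1.0437.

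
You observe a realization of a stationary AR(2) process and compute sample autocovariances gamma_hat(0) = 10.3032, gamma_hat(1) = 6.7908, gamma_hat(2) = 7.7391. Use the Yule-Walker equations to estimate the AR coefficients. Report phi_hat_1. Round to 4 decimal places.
\hat\phi_{1} = 0.2900

The Yule-Walker equations for an AR(p) process read, in matrix form,
  Gamma_p phi = r_p,   with   (Gamma_p)_{ij} = gamma(|i - j|),
                       (r_p)_i = gamma(i),   i,j = 1..p.
Substitute the sample gammas (Toeplitz matrix and right-hand side of size 2):
  Gamma_p = [[10.3032, 6.7908], [6.7908, 10.3032]]
  r_p     = [6.7908, 7.7391]
Written out:
  10.3032 phi_1 + 6.7908 phi_2 = 6.7908
  6.7908 phi_1 + 10.3032 phi_2 = 7.7391
Solve by Cramer's rule:
  det = gamma(0)^2 - gamma(1)^2 = (10.3032)^2 - (6.7908)^2 = 106.15593024 - 46.11496464 = 60.0409656
  phi_hat_1 = [gamma(1) gamma(0) - gamma(1) gamma(2)] / det = [(6.7908)(10.3032) - (6.7908)(7.7391)] / 60.0409656 = 17.41229028 / 60.0409656 = 0.29
  phi_hat_2 = [gamma(0) gamma(2) - gamma(1)^2] / det = [(10.3032)(7.7391) - (6.7908)^2] / 60.0409656 = 33.62253048 / 60.0409656 = 0.56
So phi_hat = [0.2900, 0.5600].
Therefore phi_hat_1 = 0.2900.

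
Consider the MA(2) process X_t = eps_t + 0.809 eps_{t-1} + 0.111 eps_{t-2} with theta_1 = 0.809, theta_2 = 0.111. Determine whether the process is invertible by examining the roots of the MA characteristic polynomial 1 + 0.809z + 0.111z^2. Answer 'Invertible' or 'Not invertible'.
\text{Invertible}

The MA(q) characteristic polynomial is P(z) = 1 + 0.809z + 0.111z^2.
Invertibility requires all roots to lie outside the unit circle, i.e. |z| > 1 for every root.
Set 1 + (0.809) z + (0.111) z^2 = 0, i.e. a z^2 + b z + c = 0 with a = 0.111, b = 0.809, c = 1.
Discriminant D = b^2 - 4ac = (0.809)^2 - 4*(0.111)*1 = 0.654481 - (0.444) = 0.210481.
D >= 0, so the roots are real: z = (-b +/- sqrt(D)) / (2a) = (-0.809 +/- 0.458782) / (0.222).
  z_1 = (-0.809 + 0.458782) / (0.222) = -1.5776,   |z_1| = 1.5776.
  z_2 = (-0.809 - 0.458782) / (0.222) = -5.7107,   |z_2| = 5.7107.
Moduli of all roots: 1.5776, 5.7107.
All moduli strictly greater than 1? Yes.
Verdict: Invertible.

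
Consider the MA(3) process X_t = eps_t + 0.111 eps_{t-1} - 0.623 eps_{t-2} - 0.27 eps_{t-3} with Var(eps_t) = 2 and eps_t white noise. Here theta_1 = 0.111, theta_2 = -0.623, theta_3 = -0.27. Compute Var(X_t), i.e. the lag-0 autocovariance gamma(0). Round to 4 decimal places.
\gamma(0) = 2.9467

For an MA(q) process X_t = eps_t + sum_i theta_i eps_{t-i} with
Var(eps_t) = sigma^2, the variance is
  gamma(0) = sigma^2 * (1 + sum_i theta_i^2).
  sum_i theta_i^2 = (0.111)^2 + (-0.623)^2 + (-0.27)^2 = 0.012321 + 0.388129 + 0.0729 = 0.47335.
  gamma(0) = 2 * (1 + 0.47335) = 2 * 1.47335 = 2.9467.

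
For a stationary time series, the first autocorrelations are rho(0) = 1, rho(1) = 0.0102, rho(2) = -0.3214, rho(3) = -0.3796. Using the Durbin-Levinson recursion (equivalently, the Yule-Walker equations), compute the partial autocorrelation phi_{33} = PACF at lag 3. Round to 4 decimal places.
\phi_{33} = -0.4149

The PACF at lag k is phi_{kk}, the last component of the solution
to the Yule-Walker system G_k phi = r_k where
  (G_k)_{ij} = rho(|i - j|), (r_k)_i = rho(i), i,j = 1..k.
Equivalently, Durbin-Levinson gives phi_{kk} iteratively:
  phi_{11} = rho(1)
  phi_{kk} = [rho(k) - sum_{j=1..k-1} phi_{k-1,j} rho(k-j)]
            / [1 - sum_{j=1..k-1} phi_{k-1,j} rho(j)],
  phi_{k,j} = phi_{k-1,j} - phi_{kk} phi_{k-1,k-j},  j = 1..k-1.
Step k = 1:
  phi_11 = rho(1) = 0.0102.
Step k = 2:
  phi_22 = [rho(2) - phi_11 rho(1)] / [1 - phi_11 rho(1)] = [-0.3214 - (0.0102)(0.0102)] / [1 - (0.0102)(0.0102)]
         = -0.32150404 / 0.99989596 = -0.321537.
  Update: phi_21 = phi_11 - phi_22 phi_11 = 0.0102 - (-0.321537)(0.0102) = 0.01348.
Step k = 3:
  phi_33 = [rho(3) - phi_21 rho(2) - phi_22 rho(1)] / [1 - phi_21 rho(1) - phi_22 rho(2)]
    numerator   = -0.3796 - (0.01348)(-0.3214) - (-0.321537)(0.0102) = -0.37198795
    denominator = 1 - (0.01348)(0.0102) - (-0.321537)(-0.3214) = 0.89652036
  phi_33 = -0.37198795 / 0.89652036 = -0.4149.
Therefore phi_{33} = -0.4149.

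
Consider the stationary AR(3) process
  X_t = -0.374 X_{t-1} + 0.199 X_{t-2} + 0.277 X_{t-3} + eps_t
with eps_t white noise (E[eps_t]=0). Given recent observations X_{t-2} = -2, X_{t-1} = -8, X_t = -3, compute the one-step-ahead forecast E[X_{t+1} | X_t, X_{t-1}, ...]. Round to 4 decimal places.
E[X_{t+1} \mid \mathcal F_t] = -1.0240

For an AR(p) model X_t = c + sum_i phi_i X_{t-i} + eps_t, the
one-step-ahead conditional mean is
  E[X_{t+1} | X_t, ...] = c + sum_i phi_i X_{t+1-i}.
Substitute known values:
  E[X_{t+1} | ...] = (-0.374) * (-3) + (0.199) * (-8) + (0.277) * (-2)
                   = -1.0240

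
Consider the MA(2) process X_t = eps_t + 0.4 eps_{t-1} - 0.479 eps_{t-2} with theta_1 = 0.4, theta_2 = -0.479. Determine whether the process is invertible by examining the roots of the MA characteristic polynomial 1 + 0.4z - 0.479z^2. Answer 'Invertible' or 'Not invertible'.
\text{Invertible}

The MA(q) characteristic polynomial is P(z) = 1 + 0.4z - 0.479z^2.
Invertibility requires all roots to lie outside the unit circle, i.e. |z| > 1 for every root.
Set 1 + (0.4) z + (-0.479) z^2 = 0, i.e. a z^2 + b z + c = 0 with a = -0.479, b = 0.4, c = 1.
Discriminant D = b^2 - 4ac = (0.4)^2 - 4*(-0.479)*1 = 0.16 - (-1.916) = 2.076.
D >= 0, so the roots are real: z = (-b +/- sqrt(D)) / (2a) = (-0.4 +/- 1.440833) / (-0.958).
  z_1 = (-0.4 + 1.440833) / (-0.958) = -1.0865,   |z_1| = 1.0865.
  z_2 = (-0.4 - 1.440833) / (-0.958) = 1.9215,   |z_2| = 1.9215.
Moduli of all roots: 1.0865, 1.9215.
All moduli strictly greater than 1? Yes.
Verdict: Invertible.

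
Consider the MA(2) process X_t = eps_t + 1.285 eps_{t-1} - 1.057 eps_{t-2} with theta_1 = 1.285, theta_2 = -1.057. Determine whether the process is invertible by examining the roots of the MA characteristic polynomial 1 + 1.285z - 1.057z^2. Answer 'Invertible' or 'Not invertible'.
\text{Not invertible}

The MA(q) characteristic polynomial is P(z) = 1 + 1.285z - 1.057z^2.
Invertibility requires all roots to lie outside the unit circle, i.e. |z| > 1 for every root.
Set 1 + (1.285) z + (-1.057) z^2 = 0, i.e. a z^2 + b z + c = 0 with a = -1.057, b = 1.285, c = 1.
Discriminant D = b^2 - 4ac = (1.285)^2 - 4*(-1.057)*1 = 1.651225 - (-4.228) = 5.879225.
D >= 0, so the roots are real: z = (-b +/- sqrt(D)) / (2a) = (-1.285 +/- 2.424711) / (-2.114).
  z_1 = (-1.285 + 2.424711) / (-2.114) = -0.5391,   |z_1| = 0.5391.
  z_2 = (-1.285 - 2.424711) / (-2.114) = 1.7548,   |z_2| = 1.7548.
Moduli of all roots: 0.5391, 1.7548.
All moduli strictly greater than 1? No.
Verdict: Not invertible.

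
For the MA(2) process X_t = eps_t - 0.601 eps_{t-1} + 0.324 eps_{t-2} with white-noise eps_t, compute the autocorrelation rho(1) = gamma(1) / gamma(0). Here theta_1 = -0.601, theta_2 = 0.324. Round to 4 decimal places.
\rho(1) = -0.5427

For an MA(q) process with theta_0 = 1, the autocovariance is
  gamma(k) = sigma^2 * sum_{i=0..q-k} theta_i * theta_{i+k},
and rho(k) = gamma(k) / gamma(0). Sigma^2 cancels.
  numerator   = (1)*(-0.601) + (-0.601)*(0.324) = -0.795724.
  denominator = (1)^2 + (-0.601)^2 + (0.324)^2 = 1.466177.
  rho(1) = -0.795724 / 1.466177 = -0.5427.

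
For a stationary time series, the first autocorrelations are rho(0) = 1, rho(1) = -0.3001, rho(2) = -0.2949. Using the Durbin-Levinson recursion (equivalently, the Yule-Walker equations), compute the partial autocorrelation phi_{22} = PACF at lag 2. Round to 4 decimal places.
\phi_{22} = -0.4231

The PACF at lag k is phi_{kk}, the last component of the solution
to the Yule-Walker system G_k phi = r_k where
  (G_k)_{ij} = rho(|i - j|), (r_k)_i = rho(i), i,j = 1..k.
Equivalently, Durbin-Levinson gives phi_{kk} iteratively:
  phi_{11} = rho(1)
  phi_{kk} = [rho(k) - sum_{j=1..k-1} phi_{k-1,j} rho(k-j)]
            / [1 - sum_{j=1..k-1} phi_{k-1,j} rho(j)],
  phi_{k,j} = phi_{k-1,j} - phi_{kk} phi_{k-1,k-j},  j = 1..k-1.
Step k = 1:
  phi_11 = rho(1) = -0.3001.
Step k = 2:
  phi_22 = [rho(2) - phi_11 rho(1)] / [1 - phi_11 rho(1)] = [-0.2949 - (-0.3001)(-0.3001)] / [1 - (-0.3001)(-0.3001)]
         = -0.38496001 / 0.90993999 = -0.4231.
Therefore phi_{22} = -0.4231.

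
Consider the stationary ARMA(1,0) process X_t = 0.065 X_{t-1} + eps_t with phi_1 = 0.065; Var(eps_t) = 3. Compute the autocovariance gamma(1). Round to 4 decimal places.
\gamma(1) = 0.1958

Multiply the model equation by X_{t-k} and take expectations. With theta_0 = psi_0 = 1 and psi_j the MA(infinity) weights, this gives
  gamma(k) - sum_i phi_i gamma(k-i) = c_k,
  c_k = sigma^2 * sum_{j=k..q} theta_j psi_{j-k}   (c_k = 0 for k > q),
using gamma(-m) = gamma(m).
Pure AR (q = 0): c_0 = sigma^2 = 3, c_k = 0 for k >= 1.
Equations for k = 0 and k = 1 (AR order 1):
  gamma(0) = phi_1 gamma(1) + c_0
  gamma(1) = phi_1 gamma(0) + c_1
Substituting the second into the first: gamma(0) (1 - phi_1^2) = c_0 + phi_1 c_1, so
  gamma(0) = c_0 / (1 - phi_1^2) = 3 / (1 - (0.065)^2) = 3 / 0.995775 = 3.012729.
  gamma(1) = phi_1 gamma(0) = (0.065)(3.012729) = 0.195827.
Therefore gamma(1) = 0.1958 (to 4 decimal places).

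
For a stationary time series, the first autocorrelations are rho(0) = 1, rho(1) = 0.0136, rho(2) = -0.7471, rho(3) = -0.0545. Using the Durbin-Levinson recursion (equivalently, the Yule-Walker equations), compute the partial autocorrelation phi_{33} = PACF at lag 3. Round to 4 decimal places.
\phi_{33} = -0.0602

The PACF at lag k is phi_{kk}, the last component of the solution
to the Yule-Walker system G_k phi = r_k where
  (G_k)_{ij} = rho(|i - j|), (r_k)_i = rho(i), i,j = 1..k.
Equivalently, Durbin-Levinson gives phi_{kk} iteratively:
  phi_{11} = rho(1)
  phi_{kk} = [rho(k) - sum_{j=1..k-1} phi_{k-1,j} rho(k-j)]
            / [1 - sum_{j=1..k-1} phi_{k-1,j} rho(j)],
  phi_{k,j} = phi_{k-1,j} - phi_{kk} phi_{k-1,k-j},  j = 1..k-1.
Step k = 1:
  phi_11 = rho(1) = 0.0136.
Step k = 2:
  phi_22 = [rho(2) - phi_11 rho(1)] / [1 - phi_11 rho(1)] = [-0.7471 - (0.0136)(0.0136)] / [1 - (0.0136)(0.0136)]
         = -0.74728496 / 0.99981504 = -0.747423.
  Update: phi_21 = phi_11 - phi_22 phi_11 = 0.0136 - (-0.747423)(0.0136) = 0.023765.
Step k = 3:
  phi_33 = [rho(3) - phi_21 rho(2) - phi_22 rho(1)] / [1 - phi_21 rho(1) - phi_22 rho(2)]
    numerator   = -0.0545 - (0.023765)(-0.7471) - (-0.747423)(0.0136) = -0.02658025
    denominator = 1 - (0.023765)(0.0136) - (-0.747423)(-0.7471) = 0.44127692
  phi_33 = -0.02658025 / 0.44127692 = -0.0602.
Therefore phi_{33} = -0.0602.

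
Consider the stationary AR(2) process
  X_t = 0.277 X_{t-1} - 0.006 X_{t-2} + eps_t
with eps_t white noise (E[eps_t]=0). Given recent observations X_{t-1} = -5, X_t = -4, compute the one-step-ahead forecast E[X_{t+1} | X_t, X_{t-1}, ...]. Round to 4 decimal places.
E[X_{t+1} \mid \mathcal F_t] = -1.0780

For an AR(p) model X_t = c + sum_i phi_i X_{t-i} + eps_t, the
one-step-ahead conditional mean is
  E[X_{t+1} | X_t, ...] = c + sum_i phi_i X_{t+1-i}.
Substitute known values:
  E[X_{t+1} | ...] = (0.277) * (-4) + (-0.006) * (-5)
                   = -1.0780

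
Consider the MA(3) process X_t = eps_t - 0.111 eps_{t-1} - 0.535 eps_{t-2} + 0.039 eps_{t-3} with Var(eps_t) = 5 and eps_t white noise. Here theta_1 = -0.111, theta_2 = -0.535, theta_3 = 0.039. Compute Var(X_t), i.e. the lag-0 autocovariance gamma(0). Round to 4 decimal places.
\gamma(0) = 6.5003

For an MA(q) process X_t = eps_t + sum_i theta_i eps_{t-i} with
Var(eps_t) = sigma^2, the variance is
  gamma(0) = sigma^2 * (1 + sum_i theta_i^2).
  sum_i theta_i^2 = (-0.111)^2 + (-0.535)^2 + (0.039)^2 = 0.012321 + 0.286225 + 0.001521 = 0.300067.
  gamma(0) = 5 * (1 + 0.300067) = 5 * 1.300067 = 6.500335, which rounds to 6.5003.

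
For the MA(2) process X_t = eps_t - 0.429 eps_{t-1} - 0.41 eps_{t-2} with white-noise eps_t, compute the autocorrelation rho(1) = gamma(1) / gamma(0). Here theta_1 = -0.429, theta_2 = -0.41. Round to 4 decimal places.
\rho(1) = -0.1872

For an MA(q) process with theta_0 = 1, the autocovariance is
  gamma(k) = sigma^2 * sum_{i=0..q-k} theta_i * theta_{i+k},
and rho(k) = gamma(k) / gamma(0). Sigma^2 cancels.
  numerator   = (1)*(-0.429) + (-0.429)*(-0.41) = -0.25311.
  denominator = (1)^2 + (-0.429)^2 + (-0.41)^2 = 1.352141.
  rho(1) = -0.25311 / 1.352141 = -0.1872.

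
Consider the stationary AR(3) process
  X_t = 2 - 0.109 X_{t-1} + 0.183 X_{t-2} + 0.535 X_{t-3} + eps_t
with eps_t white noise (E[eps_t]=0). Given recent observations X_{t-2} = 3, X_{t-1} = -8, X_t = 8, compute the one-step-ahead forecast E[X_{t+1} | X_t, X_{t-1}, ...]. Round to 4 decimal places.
E[X_{t+1} \mid \mathcal F_t] = 1.2690

For an AR(p) model X_t = c + sum_i phi_i X_{t-i} + eps_t, the
one-step-ahead conditional mean is
  E[X_{t+1} | X_t, ...] = c + sum_i phi_i X_{t+1-i}.
Substitute known values:
  E[X_{t+1} | ...] = 2 + (-0.109) * (8) + (0.183) * (-8) + (0.535) * (3)
                   = 1.2690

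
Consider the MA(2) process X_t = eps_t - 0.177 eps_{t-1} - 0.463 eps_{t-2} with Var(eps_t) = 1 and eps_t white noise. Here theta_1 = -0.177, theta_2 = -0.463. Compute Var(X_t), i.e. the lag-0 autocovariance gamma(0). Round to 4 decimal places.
\gamma(0) = 1.2457

For an MA(q) process X_t = eps_t + sum_i theta_i eps_{t-i} with
Var(eps_t) = sigma^2, the variance is
  gamma(0) = sigma^2 * (1 + sum_i theta_i^2).
  sum_i theta_i^2 = (-0.177)^2 + (-0.463)^2 = 0.031329 + 0.214369 = 0.245698.
  gamma(0) = 1 * (1 + 0.245698) = 1 * 1.245698 = 1.245698, which rounds to 1.2457.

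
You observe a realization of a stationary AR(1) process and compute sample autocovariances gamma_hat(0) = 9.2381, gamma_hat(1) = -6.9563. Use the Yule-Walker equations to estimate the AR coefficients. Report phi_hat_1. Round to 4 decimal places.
\hat\phi_{1} = -0.7530

The Yule-Walker equations for an AR(p) process read, in matrix form,
  Gamma_p phi = r_p,   with   (Gamma_p)_{ij} = gamma(|i - j|),
                       (r_p)_i = gamma(i),   i,j = 1..p.
Substitute the sample gammas (Toeplitz matrix and right-hand side of size 1):
  Gamma_p = [[9.2381]]
  r_p     = [-6.9563]
With p = 1 this is the single equation gamma(0) phi_1 = gamma(1):
  phi_hat_1 = gamma(1) / gamma(0) = -6.9563 / 9.2381 = -0.7530.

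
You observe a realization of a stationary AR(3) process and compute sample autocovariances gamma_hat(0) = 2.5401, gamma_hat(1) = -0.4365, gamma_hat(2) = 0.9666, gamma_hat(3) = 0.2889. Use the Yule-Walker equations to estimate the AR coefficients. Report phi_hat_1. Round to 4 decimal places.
\hat\phi_{1} = -0.2030

The Yule-Walker equations for an AR(p) process read, in matrix form,
  Gamma_p phi = r_p,   with   (Gamma_p)_{ij} = gamma(|i - j|),
                       (r_p)_i = gamma(i),   i,j = 1..p.
Substitute the sample gammas (Toeplitz matrix and right-hand side of size 3):
  Gamma_p = [[2.5401, -0.4365, 0.9666], [-0.4365, 2.5401, -0.4365], [0.9666, -0.4365, 2.5401]]
  r_p     = [-0.4365, 0.9666, 0.2889]
Written out (R1..R3):
  (R1) 2.5401 phi_1 - 0.4365 phi_2 + 0.9666 phi_3 = -0.4365
  (R2) -0.4365 phi_1 + 2.5401 phi_2 - 0.4365 phi_3 = 0.9666
  (R3) 0.9666 phi_1 - 0.4365 phi_2 + 2.5401 phi_3 = 0.2889
Gaussian elimination:
  R2 <- R2 - (-0.4365/2.5401) R1 = R2 - (-0.171844) R1:  2.46509 phi_2 - 0.270396 phi_3 = 0.89159
  R3 <- R3 - (0.9666/2.5401) R1 = R3 - (0.380536) R1:  -0.270396 phi_2 + 2.172274 phi_3 = 0.455004
  R3 <- R3 - (-0.270396/2.46509) R2 = R3 - (-0.10969) R2:  2.142614 phi_3 = 0.552803
Back-substitution:
  phi_hat_3 = 0.552803 / 2.142614 = 0.258004
  phi_hat_2 = (0.89159 - (-0.270396)(0.258004)) / 2.46509 = 0.389987
  phi_hat_1 = (-0.4365 - (-0.4365)(0.389987) - (0.9666)(0.258004)) / 2.5401 = -0.203007
So phi_hat = [-0.2030, 0.3900, 0.2580].
Therefore phi_hat_1 = -0.2030.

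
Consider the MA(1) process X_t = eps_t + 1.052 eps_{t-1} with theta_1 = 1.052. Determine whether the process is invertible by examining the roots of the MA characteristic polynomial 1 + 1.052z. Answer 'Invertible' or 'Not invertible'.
\text{Not invertible}

The MA(q) characteristic polynomial is P(z) = 1 + 1.052z.
Invertibility requires all roots to lie outside the unit circle, i.e. |z| > 1 for every root.
This is linear in z: 1 + (1.052) z = 0  =>  z = -1/(1.052) = -0.95057,  |z| = 0.95057.
Moduli of all roots: 0.9506.
All moduli strictly greater than 1? No.
Verdict: Not invertible.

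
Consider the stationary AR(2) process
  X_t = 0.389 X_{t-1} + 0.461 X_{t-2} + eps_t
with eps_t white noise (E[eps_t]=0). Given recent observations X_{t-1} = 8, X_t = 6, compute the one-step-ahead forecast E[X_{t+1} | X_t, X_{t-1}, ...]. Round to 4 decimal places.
E[X_{t+1} \mid \mathcal F_t] = 6.0220

For an AR(p) model X_t = c + sum_i phi_i X_{t-i} + eps_t, the
one-step-ahead conditional mean is
  E[X_{t+1} | X_t, ...] = c + sum_i phi_i X_{t+1-i}.
Substitute known values:
  E[X_{t+1} | ...] = (0.389) * (6) + (0.461) * (8)
                   = 6.0220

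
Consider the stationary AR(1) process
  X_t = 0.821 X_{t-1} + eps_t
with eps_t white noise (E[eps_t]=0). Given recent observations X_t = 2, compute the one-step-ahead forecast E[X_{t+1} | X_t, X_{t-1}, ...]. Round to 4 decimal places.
E[X_{t+1} \mid \mathcal F_t] = 1.6420

For an AR(p) model X_t = c + sum_i phi_i X_{t-i} + eps_t, the
one-step-ahead conditional mean is
  E[X_{t+1} | X_t, ...] = c + sum_i phi_i X_{t+1-i}.
Substitute known values:
  E[X_{t+1} | ...] = (0.821) * (2)
                   = 1.6420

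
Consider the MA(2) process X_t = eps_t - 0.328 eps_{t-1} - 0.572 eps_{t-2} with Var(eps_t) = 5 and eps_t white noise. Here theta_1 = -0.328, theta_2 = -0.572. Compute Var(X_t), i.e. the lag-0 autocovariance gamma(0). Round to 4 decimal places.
\gamma(0) = 7.1738

For an MA(q) process X_t = eps_t + sum_i theta_i eps_{t-i} with
Var(eps_t) = sigma^2, the variance is
  gamma(0) = sigma^2 * (1 + sum_i theta_i^2).
  sum_i theta_i^2 = (-0.328)^2 + (-0.572)^2 = 0.107584 + 0.327184 = 0.434768.
  gamma(0) = 5 * (1 + 0.434768) = 5 * 1.434768 = 7.17384, which rounds to 7.1738.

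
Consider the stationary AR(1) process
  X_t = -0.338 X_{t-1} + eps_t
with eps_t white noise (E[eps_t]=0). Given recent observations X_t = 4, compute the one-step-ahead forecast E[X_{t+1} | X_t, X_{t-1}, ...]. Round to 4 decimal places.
E[X_{t+1} \mid \mathcal F_t] = -1.3520

For an AR(p) model X_t = c + sum_i phi_i X_{t-i} + eps_t, the
one-step-ahead conditional mean is
  E[X_{t+1} | X_t, ...] = c + sum_i phi_i X_{t+1-i}.
Substitute known values:
  E[X_{t+1} | ...] = (-0.338) * (4)
                   = -1.3520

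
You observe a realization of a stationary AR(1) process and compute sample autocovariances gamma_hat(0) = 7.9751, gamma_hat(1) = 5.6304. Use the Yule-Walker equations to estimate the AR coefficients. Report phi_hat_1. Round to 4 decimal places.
\hat\phi_{1} = 0.7060

The Yule-Walker equations for an AR(p) process read, in matrix form,
  Gamma_p phi = r_p,   with   (Gamma_p)_{ij} = gamma(|i - j|),
                       (r_p)_i = gamma(i),   i,j = 1..p.
Substitute the sample gammas (Toeplitz matrix and right-hand side of size 1):
  Gamma_p = [[7.9751]]
  r_p     = [5.6304]
With p = 1 this is the single equation gamma(0) phi_1 = gamma(1):
  phi_hat_1 = gamma(1) / gamma(0) = 5.6304 / 7.9751 = 0.7060.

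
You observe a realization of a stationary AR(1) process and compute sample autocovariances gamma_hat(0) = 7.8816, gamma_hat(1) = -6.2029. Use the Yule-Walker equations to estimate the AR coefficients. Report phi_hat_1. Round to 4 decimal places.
\hat\phi_{1} = -0.7870

The Yule-Walker equations for an AR(p) process read, in matrix form,
  Gamma_p phi = r_p,   with   (Gamma_p)_{ij} = gamma(|i - j|),
                       (r_p)_i = gamma(i),   i,j = 1..p.
Substitute the sample gammas (Toeplitz matrix and right-hand side of size 1):
  Gamma_p = [[7.8816]]
  r_p     = [-6.2029]
With p = 1 this is the single equation gamma(0) phi_1 = gamma(1):
  phi_hat_1 = gamma(1) / gamma(0) = -6.2029 / 7.8816 = -0.7870.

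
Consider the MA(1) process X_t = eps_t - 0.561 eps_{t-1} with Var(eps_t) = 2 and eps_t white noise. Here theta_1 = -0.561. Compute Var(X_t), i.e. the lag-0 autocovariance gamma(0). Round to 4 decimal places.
\gamma(0) = 2.6294

For an MA(q) process X_t = eps_t + sum_i theta_i eps_{t-i} with
Var(eps_t) = sigma^2, the variance is
  gamma(0) = sigma^2 * (1 + sum_i theta_i^2).
  sum_i theta_i^2 = (-0.561)^2 = 0.314721.
  gamma(0) = 2 * (1 + 0.314721) = 2 * 1.314721 = 2.629442, which rounds to 2.6294.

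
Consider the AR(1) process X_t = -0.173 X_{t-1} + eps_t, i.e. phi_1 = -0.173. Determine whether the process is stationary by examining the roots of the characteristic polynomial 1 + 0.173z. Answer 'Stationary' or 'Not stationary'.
\text{Stationary}

The AR(p) characteristic polynomial is P(z) = 1 + 0.173z.
Stationarity requires all roots to lie outside the unit circle, i.e. |z| > 1 for every root.
This is linear in z: 1 + (0.173) z = 0  =>  z = -1/(0.173) = -5.780347,  |z| = 5.780347.
Moduli of all roots: 5.7803.
All moduli strictly greater than 1? Yes.
Verdict: Stationary.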